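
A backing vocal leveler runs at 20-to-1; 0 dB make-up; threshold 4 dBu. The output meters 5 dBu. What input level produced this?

The compressed level sits 5 − 4 = 1 dB over threshold.
Input overshoot = R × output overshoot = 20 dB → input = 4 + 20 = 24 dBu.

24 dBu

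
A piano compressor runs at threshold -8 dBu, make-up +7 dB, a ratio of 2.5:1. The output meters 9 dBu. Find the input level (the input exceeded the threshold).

17 dBu

Remove make-up: 9 − 7 = 2 dBu.
The compressed level sits 2 − (-8) = 10 dB over threshold.
Before 2.5:1 compression the overshoot was 10 × 2.5 = 25 dB, so input = -8 + 25 = 17 dBu.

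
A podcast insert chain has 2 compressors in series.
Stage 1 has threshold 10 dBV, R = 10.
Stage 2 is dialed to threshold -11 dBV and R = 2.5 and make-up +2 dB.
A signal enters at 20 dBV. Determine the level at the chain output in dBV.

Stage 1: overshoot 10 dB → 10/10 = 1 dB → 11 dBV.
Stage 2: overshoot 22 dB → 22/2.5 = 8.8 dB → -2.2 dBV; +2 dB make-up → -0.2 dBV.

-0.2 dBV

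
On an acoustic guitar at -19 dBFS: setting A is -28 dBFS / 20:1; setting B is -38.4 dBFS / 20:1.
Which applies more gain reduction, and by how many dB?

B, by 9.88 dB

A: 9 dB over, compressed to 0.45 dB over, so 8.55 dB of GR.
B: 19.4 dB over, compressed to 0.97 dB over, so 18.43 dB of GR.
Difference: 9.88 dB in favour of B.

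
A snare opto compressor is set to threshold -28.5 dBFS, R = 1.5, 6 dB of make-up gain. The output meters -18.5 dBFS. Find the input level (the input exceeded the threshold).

-22.5 dBFS

Stripping the +6 dB make-up gives -24.5 dBFS at the gain stage.
Post-compression overshoot = -24.5 − (-28.5) = 4 dB.
Input overshoot = R × output overshoot = 6 dB → input = -28.5 + 6 = -22.5 dBFS.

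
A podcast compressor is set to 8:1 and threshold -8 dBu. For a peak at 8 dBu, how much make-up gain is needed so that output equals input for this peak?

Without make-up, output = threshold + overshoot/8 = -8 + 2 = -6 dBu.
Gap to target: 14 dB.

14 dB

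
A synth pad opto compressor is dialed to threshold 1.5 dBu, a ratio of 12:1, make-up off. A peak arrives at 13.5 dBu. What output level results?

The input is 12 dB above the 1.5 dBu threshold.
At 12:1 the overshoot is divided by 12, leaving 1 dB above threshold.
Output = 1.5 + 1 = 2.5 dBu.

2.5 dBu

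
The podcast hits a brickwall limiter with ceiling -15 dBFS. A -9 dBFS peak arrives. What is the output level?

-15 dBFS

The limiter clamps the peak to its -15 dBFS ceiling.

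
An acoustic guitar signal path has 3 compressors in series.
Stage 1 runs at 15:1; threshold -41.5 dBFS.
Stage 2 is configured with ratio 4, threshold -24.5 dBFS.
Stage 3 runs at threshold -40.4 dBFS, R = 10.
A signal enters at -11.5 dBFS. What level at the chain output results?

Stage 1: 30 dB above -41.5 dBFS, reduced 15:1 to 2 dB above → -39.5 dBFS.
Stage 2: below threshold (-39.5 ≤ -24.5); passes unchanged; output -39.5 dBFS.
Stage 3: overshoot 0.9 dB → 0.9/10 = 0.09 dB → -40.31 dBFS.

-40.31 dBFS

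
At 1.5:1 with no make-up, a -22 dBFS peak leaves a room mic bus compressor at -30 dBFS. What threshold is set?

Gain reduction = -22 − (-30) = 8 dB; output overshoot = GR / (R − 1) = 8 / 0.5 = 16 dB.
Threshold = output − output overshoot = -30 − 16 = -46 dBFS.

-46 dBFS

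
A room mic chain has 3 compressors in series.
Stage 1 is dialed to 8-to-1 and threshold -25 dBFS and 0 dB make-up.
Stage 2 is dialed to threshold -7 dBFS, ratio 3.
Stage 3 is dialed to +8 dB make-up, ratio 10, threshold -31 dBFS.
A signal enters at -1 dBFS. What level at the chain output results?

-22.1 dBFS

Stage 1: overshoot 24 dB → 24/8 = 3 dB → -22 dBFS.
Stage 2: -22 dBFS ≤ -7 dBFS, so stage 2 doesn't engage; output -22 dBFS.
Stage 3: 9 dB above -31 dBFS, reduced 10:1 to 0.9 dB above → -30.1 dBFS; +8 dB make-up → -22.1 dBFS.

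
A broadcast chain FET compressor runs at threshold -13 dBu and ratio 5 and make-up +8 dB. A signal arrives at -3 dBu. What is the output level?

-3 dBu

The input is 10 dB above the -13 dBu threshold.
5:1 compression reduces that to 10/5 = 2 dB over.
That puts the output at -11 dBu; make-up adds 8 dB, giving -3 dBu.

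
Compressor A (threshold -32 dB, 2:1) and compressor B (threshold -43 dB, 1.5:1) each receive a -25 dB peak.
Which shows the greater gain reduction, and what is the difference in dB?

A: overshoot 7 dB → output overshoot 3.5 dB → GR 3.5 dB.
B: overshoot 18 dB → output overshoot 12 dB → GR 6 dB.
B applies 2.5 dB more gain reduction.

B, by 2.5 dB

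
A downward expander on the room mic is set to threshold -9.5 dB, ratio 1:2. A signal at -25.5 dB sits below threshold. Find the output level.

-41.5 dB

Below threshold, a 1:2 expander applies gain = (2−1)×(T − x) of attenuation.
(2−1) × 16 = 16 dB, so output = -25.5 − 16 = -41.5 dB.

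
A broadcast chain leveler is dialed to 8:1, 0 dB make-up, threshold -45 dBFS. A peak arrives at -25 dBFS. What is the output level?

-42.5 dBFS

-25 dBFS sits 20 dB over threshold.
At 8:1 the overshoot is divided by 8, leaving 2.5 dB above threshold.
That puts the output at -42.5 dBFS.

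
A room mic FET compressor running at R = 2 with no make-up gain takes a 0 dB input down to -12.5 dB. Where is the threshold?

Let T be the threshold. Output overshoot = (input overshoot)/R, so -12.5 − T = (0 − T)/2.
2·(-12.5 − T) = 0 − T → 1·T = -25 − 0 = -25.
T = -25/1 = -25 dB.

-25 dB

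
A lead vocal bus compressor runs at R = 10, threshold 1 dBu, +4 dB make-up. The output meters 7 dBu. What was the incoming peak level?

Stripping the +4 dB make-up gives 3 dBu at the gain stage.
Post-compression overshoot = 3 − 1 = 2 dB.
Undo the ratio: input overshoot = 2 × 10 = 20 dB, giving input = 21 dBu.

21 dBu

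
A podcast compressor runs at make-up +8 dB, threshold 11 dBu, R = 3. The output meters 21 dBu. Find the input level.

17 dBu

Remove make-up: 21 − 8 = 13 dBu.
That's 2 dB above the 11 dBu threshold.
Before 3:1 compression the overshoot was 2 × 3 = 6 dB, so input = 11 + 6 = 17 dBu.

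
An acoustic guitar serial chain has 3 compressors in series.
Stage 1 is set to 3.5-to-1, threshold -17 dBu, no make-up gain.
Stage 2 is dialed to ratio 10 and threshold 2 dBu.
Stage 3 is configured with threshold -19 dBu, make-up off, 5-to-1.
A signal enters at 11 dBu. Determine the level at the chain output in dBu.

-17 dBu

Stage 1: overshoot 28 dB → 28/3.5 = 8 dB → -9 dBu.
Stage 2: below threshold (-9 ≤ 2); passes unchanged; output -9 dBu.
Stage 3: 10 dB above -19 dBu, reduced 5:1 to 2 dB above → -17 dBu.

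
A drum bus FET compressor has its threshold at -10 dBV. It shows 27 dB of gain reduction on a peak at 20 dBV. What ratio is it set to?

Input overshoot = 20 − (-10) = 30 dB.
Output overshoot = 30 − 27 = 3 dB.
Ratio = input overshoot / output overshoot = 30 / 3 = 10.

10:1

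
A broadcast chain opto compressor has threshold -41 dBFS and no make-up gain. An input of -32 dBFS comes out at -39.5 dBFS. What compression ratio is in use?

Input overshoot = -32 − (-41) = 9 dB; output overshoot = -39.5 − (-41) = 1.5 dB.
Ratio = 9 / 1.5 = 6.

6:1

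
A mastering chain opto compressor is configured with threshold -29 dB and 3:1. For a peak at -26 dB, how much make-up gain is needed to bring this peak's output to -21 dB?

7 dB

Overshoot 3 dB → 3/3 = 1 dB after compression, so the compressed level is -29 + 1 = -28 dB.
Make-up = target − compressed = -21 − (-28) = 7 dB.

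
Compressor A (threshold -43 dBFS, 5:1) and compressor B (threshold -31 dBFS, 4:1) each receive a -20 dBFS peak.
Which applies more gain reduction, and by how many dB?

A: 23 dB over, compressed to 4.6 dB over, so 18.4 dB of GR.
B: 11 dB over, compressed to 2.75 dB over, so 8.25 dB of GR.
Difference: 10.15 dB in favour of A.

A, by 10.15 dB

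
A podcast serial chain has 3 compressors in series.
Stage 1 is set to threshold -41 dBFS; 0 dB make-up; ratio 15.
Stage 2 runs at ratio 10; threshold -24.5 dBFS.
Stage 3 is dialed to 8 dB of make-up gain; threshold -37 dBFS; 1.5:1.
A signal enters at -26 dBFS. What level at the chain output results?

Stage 1: overshoot 15 dB → 15/15 = 1 dB → -40 dBFS.
Stage 2: -40 dBFS ≤ -24.5 dBFS, so stage 2 doesn't engage; output -40 dBFS.
Stage 3: -40 dBFS ≤ -37 dBFS, so stage 3 doesn't engage; make-up brings it to -32 dBFS.

-32 dBFS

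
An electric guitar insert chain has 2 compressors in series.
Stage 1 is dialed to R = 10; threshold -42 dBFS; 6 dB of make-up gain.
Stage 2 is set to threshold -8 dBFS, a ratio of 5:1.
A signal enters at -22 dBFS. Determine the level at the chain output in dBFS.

Stage 1: 20 dB above -42 dBFS, reduced 10:1 to 2 dB above → -40 dBFS; +6 dB make-up → -34 dBFS.
Stage 2: -34 dBFS is at or below the -8 dBFS threshold — no compression; output -34 dBFS.

-34 dBFS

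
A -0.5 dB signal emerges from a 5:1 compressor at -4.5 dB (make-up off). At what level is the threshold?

Input is 5 dB above T (since output overshoot × R = input overshoot: (-4.5 − T)·5 = -0.5 − T gives T = -5.5 dB).
Check: -5.5 + (-0.5 − (-5.5))/5 = -5.5 + 1 = -4.5 dB. ✓

-5.5 dB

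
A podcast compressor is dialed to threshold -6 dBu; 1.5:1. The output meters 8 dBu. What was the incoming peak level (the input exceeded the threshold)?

15 dBu

The compressed level sits 8 − (-6) = 14 dB over threshold.
Input overshoot = R × output overshoot = 21 dB → input = -6 + 21 = 15 dBu.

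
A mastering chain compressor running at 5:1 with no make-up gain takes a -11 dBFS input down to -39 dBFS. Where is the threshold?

-46 dBFS

Input is 35 dB above T (since output overshoot × R = input overshoot: (-39 − T)·5 = -11 − T gives T = -46 dBFS).
Check: -46 + (-11 − (-46))/5 = -46 + 7 = -39 dBFS. ✓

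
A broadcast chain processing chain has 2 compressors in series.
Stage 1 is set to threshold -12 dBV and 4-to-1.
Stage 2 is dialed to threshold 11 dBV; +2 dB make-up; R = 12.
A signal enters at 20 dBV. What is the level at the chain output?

Stage 1: 20 dBV is 32 dB over -12 dBV; at 4:1 that becomes 8 dB over, giving -4 dBV.
Stage 2: -4 dBV ≤ 11 dBV, so stage 2 doesn't engage; make-up brings it to -2 dBV.

-2 dBV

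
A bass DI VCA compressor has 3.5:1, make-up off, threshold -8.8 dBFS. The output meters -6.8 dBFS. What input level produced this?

-1.8 dBFS

Post-compression overshoot = -6.8 − (-8.8) = 2 dB.
Before 3.5:1 compression the overshoot was 2 × 3.5 = 7 dB, so input = -8.8 + 7 = -1.8 dBFS.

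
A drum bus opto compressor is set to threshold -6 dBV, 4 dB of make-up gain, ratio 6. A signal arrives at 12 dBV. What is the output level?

1 dBV

Overshoot: 12 − (-6) = 18 dB.
The 18 dB excess becomes 3 dB after 6:1 reduction.
That puts the output at -3 dBV; make-up adds 4 dB, giving 1 dBV.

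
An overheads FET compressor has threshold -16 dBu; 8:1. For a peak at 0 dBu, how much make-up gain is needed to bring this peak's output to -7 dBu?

7 dB

The peak compresses to -16 + 16/8 = -14 dBu.
To reach -7 dBu requires -7 − (-14) = 7 dB of make-up.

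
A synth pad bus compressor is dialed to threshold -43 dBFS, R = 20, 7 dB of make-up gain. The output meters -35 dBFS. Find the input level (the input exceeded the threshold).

-23 dBFS

Before make-up, the level was -35 − 7 = -42 dBFS.
The compressed level sits -42 − (-43) = 1 dB over threshold.
Input overshoot = R × output overshoot = 20 dB → input = -43 + 20 = -23 dBFS.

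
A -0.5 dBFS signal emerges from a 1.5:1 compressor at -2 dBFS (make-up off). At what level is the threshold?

Gain reduction = -0.5 − (-2) = 1.5 dB; output overshoot = GR / (R − 1) = 1.5 / 0.5 = 3 dB.
Threshold = output − output overshoot = -2 − 3 = -5 dBFS.

-5 dBFS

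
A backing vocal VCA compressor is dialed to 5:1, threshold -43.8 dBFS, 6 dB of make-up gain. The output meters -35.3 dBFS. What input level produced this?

-31.3 dBFS

Before make-up, the level was -35.3 − 6 = -41.3 dBFS.
Post-compression overshoot = -41.3 − (-43.8) = 2.5 dB.
Input overshoot = R × output overshoot = 12.5 dB → input = -43.8 + 12.5 = -31.3 dBFS.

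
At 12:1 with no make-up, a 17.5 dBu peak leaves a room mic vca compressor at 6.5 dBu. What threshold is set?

Let T be the threshold. Output overshoot = (input overshoot)/R, so 6.5 − T = (17.5 − T)/12.
12·(6.5 − T) = 17.5 − T → 11·T = 78 − 17.5 = 60.5.
T = 60.5/11 = 5.5 dBu.

5.5 dBu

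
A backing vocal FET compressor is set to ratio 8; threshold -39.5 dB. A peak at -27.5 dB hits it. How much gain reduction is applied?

The signal is 12 dB above threshold.
After 8:1 compression the overshoot becomes 12/8 = 1.5 dB.
GR = overshoot in − overshoot out = 12 − 1.5 = 10.5 dB.

10.5 dB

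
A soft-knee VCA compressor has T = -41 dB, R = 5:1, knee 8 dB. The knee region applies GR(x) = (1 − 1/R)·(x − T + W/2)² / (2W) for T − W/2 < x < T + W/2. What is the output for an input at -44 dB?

-44.05 dB

x − T + W/2 = -44 − (-41) + 4 = 1.
GR = (1 − 1/5) × 1² / 16 = 0.8 × 1 / 16 = 0.05 dB.
Output = -44 − 0.05 = -44.05 dB.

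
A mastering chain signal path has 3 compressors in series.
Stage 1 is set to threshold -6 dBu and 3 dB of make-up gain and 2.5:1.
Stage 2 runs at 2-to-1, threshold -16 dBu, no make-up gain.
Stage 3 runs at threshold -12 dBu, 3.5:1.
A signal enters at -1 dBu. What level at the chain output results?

-11 dBu

Stage 1: overshoot 5 dB → 5/2.5 = 2 dB → -4 dBu; +3 dB make-up → -1 dBu.
Stage 2: -1 dBu is 15 dB over -16 dBu; at 2:1 that becomes 7.5 dB over, giving -8.5 dBu.
Stage 3: 3.5 dB above -12 dBu, reduced 3.5:1 to 1 dB above → -11 dBu.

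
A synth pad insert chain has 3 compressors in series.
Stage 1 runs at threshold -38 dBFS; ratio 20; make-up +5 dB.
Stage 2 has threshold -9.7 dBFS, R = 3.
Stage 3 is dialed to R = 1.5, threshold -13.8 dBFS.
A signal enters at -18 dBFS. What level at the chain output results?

Stage 1: overshoot 20 dB → 20/20 = 1 dB → -37 dBFS; +5 dB make-up → -32 dBFS.
Stage 2: -32 dBFS ≤ -9.7 dBFS, so stage 2 doesn't engage; output -32 dBFS.
Stage 3: below threshold (-32 ≤ -13.8); passes unchanged; output -32 dBFS.

-32 dBFS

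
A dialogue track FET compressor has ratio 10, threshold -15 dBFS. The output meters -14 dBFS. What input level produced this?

-5 dBFS

Post-compression overshoot = -14 − (-15) = 1 dB.
Before 10:1 compression the overshoot was 1 × 10 = 10 dB, so input = -15 + 10 = -5 dBFS.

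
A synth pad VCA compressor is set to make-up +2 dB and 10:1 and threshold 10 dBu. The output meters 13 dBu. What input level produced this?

Stripping the +2 dB make-up gives 11 dBu at the gain stage.
That's 1 dB above the 10 dBu threshold.
Before 10:1 compression the overshoot was 1 × 10 = 10 dB, so input = 10 + 10 = 20 dBu.

20 dBu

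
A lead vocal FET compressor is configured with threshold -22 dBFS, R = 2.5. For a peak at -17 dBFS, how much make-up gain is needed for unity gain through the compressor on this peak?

Without make-up, output = threshold + overshoot/2.5 = -22 + 2 = -20 dBFS.
Gap to target: 3 dB.

3 dB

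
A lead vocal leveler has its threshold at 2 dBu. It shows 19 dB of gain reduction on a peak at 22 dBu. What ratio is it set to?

Input overshoot = 22 − 2 = 20 dB.
Output overshoot = 20 − 19 = 1 dB.
Ratio = input overshoot / output overshoot = 20 / 1 = 20.

20:1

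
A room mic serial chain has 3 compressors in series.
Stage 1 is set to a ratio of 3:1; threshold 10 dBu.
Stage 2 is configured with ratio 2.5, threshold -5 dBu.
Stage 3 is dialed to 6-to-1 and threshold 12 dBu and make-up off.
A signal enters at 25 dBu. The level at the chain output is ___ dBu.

3 dBu

Stage 1: 25 dBu is 15 dB over 10 dBu; at 3:1 that becomes 5 dB over, giving 15 dBu.
Stage 2: 20 dB above -5 dBu, reduced 2.5:1 to 8 dB above → 3 dBu.
Stage 3: 3 dBu is at or below the 12 dBu threshold — no compression; output 3 dBu.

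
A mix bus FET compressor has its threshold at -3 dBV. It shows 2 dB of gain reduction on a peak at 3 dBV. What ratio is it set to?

Input overshoot = 3 − (-3) = 6 dB.
Output overshoot = 6 − 2 = 4 dB.
Ratio = input overshoot / output overshoot = 6 / 4 = 1.5.

1.5:1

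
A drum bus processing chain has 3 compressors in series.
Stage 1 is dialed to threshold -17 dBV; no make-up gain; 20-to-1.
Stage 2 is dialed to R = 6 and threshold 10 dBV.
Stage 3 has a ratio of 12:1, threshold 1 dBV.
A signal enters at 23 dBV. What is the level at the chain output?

Stage 1: overshoot 40 dB → 40/20 = 2 dB → -15 dBV.
Stage 2: -15 dBV ≤ 10 dBV, so stage 2 doesn't engage; output -15 dBV.
Stage 3: -15 dBV is at or below the 1 dBV threshold — no compression; output -15 dBV.

-15 dBV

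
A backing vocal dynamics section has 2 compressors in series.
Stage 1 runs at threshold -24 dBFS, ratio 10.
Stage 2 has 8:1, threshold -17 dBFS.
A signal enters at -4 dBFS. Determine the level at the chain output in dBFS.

-22 dBFS

Stage 1: overshoot 20 dB → 20/10 = 2 dB → -22 dBFS.
Stage 2: below threshold (-22 ≤ -17); passes unchanged; output -22 dBFS.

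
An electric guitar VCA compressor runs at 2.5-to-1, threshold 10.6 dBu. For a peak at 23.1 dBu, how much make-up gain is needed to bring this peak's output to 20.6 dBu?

The peak compresses to 10.6 + 12.5/2.5 = 15.6 dBu.
To reach 20.6 dBu requires 20.6 − 15.6 = 5 dB of make-up.

5 dB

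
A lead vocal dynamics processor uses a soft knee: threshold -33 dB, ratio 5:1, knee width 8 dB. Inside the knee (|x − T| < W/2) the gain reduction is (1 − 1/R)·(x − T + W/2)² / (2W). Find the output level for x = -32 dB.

x − T + W/2 = -32 − (-33) + 4 = 5.
GR = (1 − 1/5) × 5² / 16 = 0.8 × 25 / 16 = 1.25 dB.
Output = -32 − 1.25 = -33.25 dB.

-33.25 dB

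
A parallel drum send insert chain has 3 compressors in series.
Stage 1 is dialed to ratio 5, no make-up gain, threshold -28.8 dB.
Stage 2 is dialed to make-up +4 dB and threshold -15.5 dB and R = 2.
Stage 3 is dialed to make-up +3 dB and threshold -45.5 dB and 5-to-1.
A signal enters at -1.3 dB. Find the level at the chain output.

Stage 1: overshoot 27.5 dB → 27.5/5 = 5.5 dB → -23.3 dB.
Stage 2: -23.3 dB is at or below the -15.5 dB threshold — no compression; make-up brings it to -19.3 dB.
Stage 3: 26.2 dB above -45.5 dB, reduced 5:1 to 5.24 dB above → -40.26 dB; +3 dB make-up → -37.26 dB.

-37.26 dB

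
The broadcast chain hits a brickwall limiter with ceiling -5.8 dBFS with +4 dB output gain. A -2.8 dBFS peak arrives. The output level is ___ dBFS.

-1.8 dBFS

At ∞:1, everything above -5.8 dBFS is held at the ceiling.
Output gain then adds 4 dB: -5.8 + 4 = -1.8 dBFS.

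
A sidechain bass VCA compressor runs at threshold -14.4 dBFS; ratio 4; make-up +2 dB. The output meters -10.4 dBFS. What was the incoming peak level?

Remove make-up: -10.4 − 2 = -12.4 dBFS.
That's 2 dB above the -14.4 dBFS threshold.
Before 4:1 compression the overshoot was 2 × 4 = 8 dB, so input = -14.4 + 8 = -6.4 dBFS.

-6.4 dBFS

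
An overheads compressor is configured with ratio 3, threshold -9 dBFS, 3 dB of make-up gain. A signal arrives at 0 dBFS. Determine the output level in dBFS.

-3 dBFS

0 dBFS sits 9 dB over threshold.
The 9 dB excess becomes 3 dB after 3:1 reduction.
That puts the output at -6 dBFS; make-up adds 3 dB, giving -3 dBFS.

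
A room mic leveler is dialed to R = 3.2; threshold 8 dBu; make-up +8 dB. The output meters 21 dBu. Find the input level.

Stripping the +8 dB make-up gives 13 dBu at the gain stage.
Post-compression overshoot = 13 − 8 = 5 dB.
Before 3.2:1 compression the overshoot was 5 × 3.2 = 16 dB, so input = 8 + 16 = 24 dBu.

24 dBu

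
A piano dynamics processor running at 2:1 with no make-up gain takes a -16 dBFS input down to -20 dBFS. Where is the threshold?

-24 dBFS

Let T be the threshold. Output overshoot = (input overshoot)/R, so -20 − T = (-16 − T)/2.
2·(-20 − T) = -16 − T → 1·T = -40 − (-16) = -24.
T = -24/1 = -24 dBFS.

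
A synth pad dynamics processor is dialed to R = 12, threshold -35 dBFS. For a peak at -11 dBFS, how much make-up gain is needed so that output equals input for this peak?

22 dB

The peak compresses to -35 + 24/12 = -33 dBFS.
To reach -11 dBFS requires -11 − (-33) = 22 dB of make-up.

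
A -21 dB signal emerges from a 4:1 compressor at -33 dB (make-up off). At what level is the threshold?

-37 dB

Input is 16 dB above T (since output overshoot × R = input overshoot: (-33 − T)·4 = -21 − T gives T = -37 dB).
Check: -37 + (-21 − (-37))/4 = -37 + 4 = -33 dB. ✓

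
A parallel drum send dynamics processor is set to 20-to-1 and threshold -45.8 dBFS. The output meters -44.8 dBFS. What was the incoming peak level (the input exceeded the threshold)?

-25.8 dBFS

The compressed level sits -44.8 − (-45.8) = 1 dB over threshold.
Undo the ratio: input overshoot = 1 × 20 = 20 dB, giving input = -25.8 dBFS.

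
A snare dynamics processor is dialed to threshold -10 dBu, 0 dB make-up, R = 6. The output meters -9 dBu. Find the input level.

-4 dBu

That's 1 dB above the -10 dBu threshold.
Undo the ratio: input overshoot = 1 × 6 = 6 dB, giving input = -4 dBu.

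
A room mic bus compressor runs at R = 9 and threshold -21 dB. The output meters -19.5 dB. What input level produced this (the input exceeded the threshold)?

Post-compression overshoot = -19.5 − (-21) = 1.5 dB.
Before 9:1 compression the overshoot was 1.5 × 9 = 13.5 dB, so input = -21 + 13.5 = -7.5 dB.

-7.5 dB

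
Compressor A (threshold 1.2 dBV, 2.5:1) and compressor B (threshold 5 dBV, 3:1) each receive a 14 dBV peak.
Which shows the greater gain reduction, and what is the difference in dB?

A, by 1.68 dB

A: 12.8 dB over, compressed to 5.12 dB over, so 7.68 dB of GR.
B: 9 dB over, compressed to 3 dB over, so 6 dB of GR.
A reduces 1.68 dB more.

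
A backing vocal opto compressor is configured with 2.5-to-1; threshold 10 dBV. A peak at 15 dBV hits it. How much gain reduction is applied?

3 dB

The signal is 5 dB above threshold.
At 2.5:1, output sits 5/2.5 = 2 dB above threshold.
Gain reduction = 5 − 2 = 3 dB.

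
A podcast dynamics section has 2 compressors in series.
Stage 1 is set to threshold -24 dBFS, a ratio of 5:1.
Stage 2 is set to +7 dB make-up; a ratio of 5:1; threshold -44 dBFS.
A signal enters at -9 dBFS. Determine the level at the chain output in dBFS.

Stage 1: -9 dBFS is 15 dB over -24 dBFS; at 5:1 that becomes 3 dB over, giving -21 dBFS.
Stage 2: overshoot 23 dB → 23/5 = 4.6 dB → -39.4 dBFS; +7 dB make-up → -32.4 dBFS.

-32.4 dBFS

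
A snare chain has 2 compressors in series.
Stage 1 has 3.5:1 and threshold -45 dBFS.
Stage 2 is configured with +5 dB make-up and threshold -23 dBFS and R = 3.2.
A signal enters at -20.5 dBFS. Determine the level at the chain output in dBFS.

Stage 1: 24.5 dB above -45 dBFS, reduced 3.5:1 to 7 dB above → -38 dBFS.
Stage 2: below threshold (-38 ≤ -23); passes unchanged; make-up brings it to -33 dBFS.

-33 dBFS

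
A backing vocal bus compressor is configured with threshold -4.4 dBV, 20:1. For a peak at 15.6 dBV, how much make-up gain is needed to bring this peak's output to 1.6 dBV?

5 dB

Without make-up, output = threshold + overshoot/20 = -4.4 + 1 = -3.4 dBV.
Gap to target: 5 dB.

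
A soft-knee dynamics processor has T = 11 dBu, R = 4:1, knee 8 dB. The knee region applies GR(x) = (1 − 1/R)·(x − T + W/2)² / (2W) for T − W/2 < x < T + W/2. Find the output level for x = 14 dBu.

x − T + W/2 = 14 − 11 + 4 = 7.
GR = (1 − 1/4) × 7² / 16 = 0.75 × 49 / 16 = 2.296875 dB.
Output = 14 − 2.296875 = 11.703125 dBu.

11.703125 dBu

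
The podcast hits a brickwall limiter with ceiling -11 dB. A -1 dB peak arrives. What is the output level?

-11 dB

The limiter clamps the peak to its -11 dB ceiling.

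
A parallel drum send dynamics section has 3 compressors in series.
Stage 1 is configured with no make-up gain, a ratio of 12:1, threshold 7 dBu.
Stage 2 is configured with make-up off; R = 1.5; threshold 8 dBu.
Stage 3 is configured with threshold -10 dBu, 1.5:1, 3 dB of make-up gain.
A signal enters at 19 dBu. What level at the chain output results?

5 dBu

Stage 1: 12 dB above 7 dBu, reduced 12:1 to 1 dB above → 8 dBu.
Stage 2: 8 dBu is at or below the 8 dBu threshold — no compression; output 8 dBu.
Stage 3: 8 dBu is 18 dB over -10 dBu; at 1.5:1 that becomes 12 dB over, giving 2 dBu; +3 dB make-up → 5 dBu.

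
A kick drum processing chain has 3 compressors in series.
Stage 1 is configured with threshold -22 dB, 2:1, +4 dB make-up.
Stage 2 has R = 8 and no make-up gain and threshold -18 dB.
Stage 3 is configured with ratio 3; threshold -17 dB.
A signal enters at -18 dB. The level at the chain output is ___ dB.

Stage 1: -18 dB is 4 dB over -22 dB; at 2:1 that becomes 2 dB over, giving -20 dB; +4 dB make-up → -16 dB.
Stage 2: -16 dB is 2 dB over -18 dB; at 8:1 that becomes 0.25 dB over, giving -17.75 dB.
Stage 3: -17.75 dB is at or below the -17 dB threshold — no compression; output -17.75 dB.

-17.75 dB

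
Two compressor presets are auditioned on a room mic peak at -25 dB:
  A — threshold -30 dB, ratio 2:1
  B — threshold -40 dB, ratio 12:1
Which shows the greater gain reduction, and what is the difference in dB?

B, by 11.25 dB

A: 5 dB over, compressed to 2.5 dB over, so 2.5 dB of GR.
B: 15 dB over, compressed to 1.25 dB over, so 13.75 dB of GR.
Difference: 11.25 dB in favour of B.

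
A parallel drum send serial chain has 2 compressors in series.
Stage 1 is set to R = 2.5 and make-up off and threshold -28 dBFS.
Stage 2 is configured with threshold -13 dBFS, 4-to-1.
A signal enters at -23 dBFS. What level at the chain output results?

-26 dBFS

Stage 1: overshoot 5 dB → 5/2.5 = 2 dB → -26 dBFS.
Stage 2: -26 dBFS ≤ -13 dBFS, so stage 2 doesn't engage; output -26 dBFS.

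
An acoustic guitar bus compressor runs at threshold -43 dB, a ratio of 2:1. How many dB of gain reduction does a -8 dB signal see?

Overshoot = -8 − (-43) = 35 dB.
At 2:1, output sits 35/2 = 17.5 dB above threshold.
GR = overshoot in − overshoot out = 35 − 17.5 = 17.5 dB.

17.5 dB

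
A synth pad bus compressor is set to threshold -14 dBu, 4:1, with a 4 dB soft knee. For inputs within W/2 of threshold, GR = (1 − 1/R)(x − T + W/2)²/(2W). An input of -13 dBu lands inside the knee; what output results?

x − T + W/2 = -13 − (-14) + 2 = 3.
GR = (1 − 1/4) × 3² / 8 = 0.75 × 9 / 8 = 0.84375 dB.
Output = -13 − 0.84375 = -13.84375 dBu.

-13.84375 dBu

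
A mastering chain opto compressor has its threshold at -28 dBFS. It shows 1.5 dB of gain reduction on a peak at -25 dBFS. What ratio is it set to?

2:1

Input overshoot = -25 − (-28) = 3 dB.
Output overshoot = 3 − 1.5 = 1.5 dB.
Ratio = input overshoot / output overshoot = 3 / 1.5 = 2.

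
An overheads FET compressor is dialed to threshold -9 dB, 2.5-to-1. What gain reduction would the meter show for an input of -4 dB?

3 dB

Overshoot = -4 − (-9) = 5 dB.
After 2.5:1 compression the overshoot becomes 5/2.5 = 2 dB.
GR = overshoot in − overshoot out = 5 − 2 = 3 dB.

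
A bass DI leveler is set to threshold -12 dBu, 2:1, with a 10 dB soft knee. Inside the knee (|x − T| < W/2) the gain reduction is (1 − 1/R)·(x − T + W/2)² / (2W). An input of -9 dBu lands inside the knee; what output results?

-10.6 dBu

x − T + W/2 = -9 − (-12) + 5 = 8.
GR = (1 − 1/2) × 8² / 20 = 0.5 × 64 / 20 = 1.6 dB.
Output = -9 − 1.6 = -10.6 dBu.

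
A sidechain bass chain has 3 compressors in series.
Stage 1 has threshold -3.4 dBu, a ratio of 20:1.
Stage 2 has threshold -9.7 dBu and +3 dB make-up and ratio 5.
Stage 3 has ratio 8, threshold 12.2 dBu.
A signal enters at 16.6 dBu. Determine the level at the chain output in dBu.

-5.24 dBu

Stage 1: 20 dB above -3.4 dBu, reduced 20:1 to 1 dB above → -2.4 dBu.
Stage 2: overshoot 7.3 dB → 7.3/5 = 1.46 dB → -8.24 dBu; +3 dB make-up → -5.24 dBu.
Stage 3: -5.24 dBu is at or below the 12.2 dBu threshold — no compression; output -5.24 dBu.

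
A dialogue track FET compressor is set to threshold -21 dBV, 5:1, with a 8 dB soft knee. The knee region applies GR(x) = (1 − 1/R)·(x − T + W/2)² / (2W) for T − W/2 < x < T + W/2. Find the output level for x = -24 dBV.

x − T + W/2 = -24 − (-21) + 4 = 1.
GR = (1 − 1/5) × 1² / 16 = 0.8 × 1 / 16 = 0.05 dB.
Output = -24 − 0.05 = -24.05 dBV.

-24.05 dBV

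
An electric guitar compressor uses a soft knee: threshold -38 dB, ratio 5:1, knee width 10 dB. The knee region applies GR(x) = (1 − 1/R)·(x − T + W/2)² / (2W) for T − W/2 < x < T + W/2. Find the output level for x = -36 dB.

x − T + W/2 = -36 − (-38) + 5 = 7.
GR = (1 − 1/5) × 7² / 20 = 0.8 × 49 / 20 = 1.96 dB.
Output = -36 − 1.96 = -37.96 dB.

-37.96 dB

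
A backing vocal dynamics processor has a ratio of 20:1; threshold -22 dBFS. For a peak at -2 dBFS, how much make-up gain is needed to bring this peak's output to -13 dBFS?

Overshoot 20 dB → 20/20 = 1 dB after compression, so the compressed level is -22 + 1 = -21 dBFS.
Make-up = target − compressed = -13 − (-21) = 8 dB.

8 dB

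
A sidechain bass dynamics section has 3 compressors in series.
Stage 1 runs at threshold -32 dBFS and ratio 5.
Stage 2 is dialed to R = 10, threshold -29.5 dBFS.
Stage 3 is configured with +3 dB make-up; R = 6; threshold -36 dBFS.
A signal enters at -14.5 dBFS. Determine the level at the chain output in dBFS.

Stage 1: -14.5 dBFS is 17.5 dB over -32 dBFS; at 5:1 that becomes 3.5 dB over, giving -28.5 dBFS.
Stage 2: -28.5 dBFS is 1 dB over -29.5 dBFS; at 10:1 that becomes 0.1 dB over, giving -29.4 dBFS.
Stage 3: overshoot 6.6 dB → 6.6/6 = 1.1 dB → -34.9 dBFS; +3 dB make-up → -31.9 dBFS.

-31.9 dBFS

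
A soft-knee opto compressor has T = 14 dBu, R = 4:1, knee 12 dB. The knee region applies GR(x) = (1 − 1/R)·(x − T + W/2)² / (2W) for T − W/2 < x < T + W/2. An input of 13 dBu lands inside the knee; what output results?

12.21875 dBu

x − T + W/2 = 13 − 14 + 6 = 5.
GR = (1 − 1/4) × 5² / 24 = 0.75 × 25 / 24 = 0.78125 dB.
Output = 13 − 0.78125 = 12.21875 dBu.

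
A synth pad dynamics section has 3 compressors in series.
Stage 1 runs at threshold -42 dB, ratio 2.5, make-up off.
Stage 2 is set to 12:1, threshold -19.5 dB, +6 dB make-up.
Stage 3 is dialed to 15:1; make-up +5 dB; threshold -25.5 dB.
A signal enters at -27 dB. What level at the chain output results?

Stage 1: -27 dB is 15 dB over -42 dB; at 2.5:1 that becomes 6 dB over, giving -36 dB.
Stage 2: -36 dB is at or below the -19.5 dB threshold — no compression; make-up brings it to -30 dB.
Stage 3: -30 dB is at or below the -25.5 dB threshold — no compression; make-up brings it to -25 dB.

-25 dB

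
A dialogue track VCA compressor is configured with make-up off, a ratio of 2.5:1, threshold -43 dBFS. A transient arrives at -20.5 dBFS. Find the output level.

-20.5 dBFS sits 22.5 dB over threshold.
At 2.5:1 the overshoot is divided by 2.5, leaving 9 dB above threshold.
Output = -43 + 9 = -34 dBFS.

-34 dBFS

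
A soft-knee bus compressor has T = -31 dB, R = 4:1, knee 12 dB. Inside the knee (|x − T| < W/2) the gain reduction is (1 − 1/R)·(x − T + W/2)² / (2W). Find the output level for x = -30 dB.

x − T + W/2 = -30 − (-31) + 6 = 7.
GR = (1 − 1/4) × 7² / 24 = 0.75 × 49 / 24 = 1.53125 dB.
Output = -30 − 1.53125 = -31.53125 dB.

-31.53125 dB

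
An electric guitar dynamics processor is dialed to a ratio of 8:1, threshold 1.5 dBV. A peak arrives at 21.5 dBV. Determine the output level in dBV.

21.5 dBV sits 20 dB over threshold.
The 20 dB excess becomes 2.5 dB after 8:1 reduction.
So the level is 1.5 + 2.5 = 4 dBV.

4 dBV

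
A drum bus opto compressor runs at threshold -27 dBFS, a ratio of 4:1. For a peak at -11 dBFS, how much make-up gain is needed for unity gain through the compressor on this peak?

12 dB

Without make-up, output = threshold + overshoot/4 = -27 + 4 = -23 dBFS.
Gap to target: 12 dB.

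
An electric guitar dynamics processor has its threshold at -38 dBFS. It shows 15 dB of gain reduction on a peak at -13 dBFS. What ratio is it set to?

Input overshoot = -13 − (-38) = 25 dB.
Output overshoot = 25 − 15 = 10 dB.
Ratio = input overshoot / output overshoot = 25 / 10 = 2.5.

2.5:1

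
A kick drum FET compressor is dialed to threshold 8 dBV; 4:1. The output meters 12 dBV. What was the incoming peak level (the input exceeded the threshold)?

That's 4 dB above the 8 dBV threshold.
Input overshoot = R × output overshoot = 16 dB → input = 8 + 16 = 24 dBV.

24 dBV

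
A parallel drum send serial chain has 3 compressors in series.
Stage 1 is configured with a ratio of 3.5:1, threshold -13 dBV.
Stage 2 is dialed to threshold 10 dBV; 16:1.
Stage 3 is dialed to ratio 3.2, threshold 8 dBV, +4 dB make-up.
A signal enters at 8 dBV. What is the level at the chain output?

-3 dBV

Stage 1: 8 dBV is 21 dB over -13 dBV; at 3.5:1 that becomes 6 dB over, giving -7 dBV.
Stage 2: -7 dBV is at or below the 10 dBV threshold — no compression; output -7 dBV.
Stage 3: below threshold (-7 ≤ 8); passes unchanged; make-up brings it to -3 dBV.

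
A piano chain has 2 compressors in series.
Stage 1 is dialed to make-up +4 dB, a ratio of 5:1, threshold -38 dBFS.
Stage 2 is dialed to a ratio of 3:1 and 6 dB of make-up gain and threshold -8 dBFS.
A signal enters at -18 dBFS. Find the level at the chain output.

Stage 1: 20 dB above -38 dBFS, reduced 5:1 to 4 dB above → -34 dBFS; +4 dB make-up → -30 dBFS.
Stage 2: -30 dBFS ≤ -8 dBFS, so stage 2 doesn't engage; make-up brings it to -24 dBFS.

-24 dBFS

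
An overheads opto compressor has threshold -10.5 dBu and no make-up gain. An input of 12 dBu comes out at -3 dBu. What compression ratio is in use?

3:1

Input overshoot = 12 − (-10.5) = 22.5 dB; output overshoot = -3 − (-10.5) = 7.5 dB.
Ratio = 22.5 / 7.5 = 3.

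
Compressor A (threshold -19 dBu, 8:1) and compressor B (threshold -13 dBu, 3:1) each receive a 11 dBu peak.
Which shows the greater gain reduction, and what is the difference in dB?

A: overshoot 30 dB → output overshoot 3.75 dB → GR 26.25 dB.
B: overshoot 24 dB → output overshoot 8 dB → GR 16 dB.
Difference: 10.25 dB in favour of A.

A, by 10.25 dB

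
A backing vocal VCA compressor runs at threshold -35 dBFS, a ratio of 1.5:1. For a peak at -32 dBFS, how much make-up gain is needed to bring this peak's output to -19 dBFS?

14 dB

Without make-up, output = threshold + overshoot/1.5 = -35 + 2 = -33 dBFS.
Gap to target: 14 dB.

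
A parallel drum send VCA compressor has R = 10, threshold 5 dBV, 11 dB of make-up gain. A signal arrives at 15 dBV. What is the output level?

17 dBV

15 dBV sits 10 dB over threshold.
10:1 compression reduces that to 10/10 = 1 dB over.
Output = 5 + 1 = 6 dBV; make-up adds 11 dB, giving 17 dBV.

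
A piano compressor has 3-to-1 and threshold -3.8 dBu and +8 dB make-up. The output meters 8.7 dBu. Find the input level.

Remove make-up: 8.7 − 8 = 0.7 dBu.
Post-compression overshoot = 0.7 − (-3.8) = 4.5 dB.
Input overshoot = R × output overshoot = 13.5 dB → input = -3.8 + 13.5 = 9.7 dBu.

9.7 dBu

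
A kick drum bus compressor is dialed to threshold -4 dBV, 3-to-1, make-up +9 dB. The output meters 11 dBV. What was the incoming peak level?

14 dBV

Stripping the +9 dB make-up gives 2 dBV at the gain stage.
That's 6 dB above the -4 dBV threshold.
Undo the ratio: input overshoot = 6 × 3 = 18 dB, giving input = 14 dBV.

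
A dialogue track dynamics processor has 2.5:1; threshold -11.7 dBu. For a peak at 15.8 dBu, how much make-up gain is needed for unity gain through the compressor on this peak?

16.5 dB

Without make-up, output = threshold + overshoot/2.5 = -11.7 + 11 = -0.7 dBu.
Gap to target: 16.5 dB.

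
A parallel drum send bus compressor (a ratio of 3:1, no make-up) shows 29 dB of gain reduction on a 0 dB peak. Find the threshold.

Let T be the threshold. Output overshoot = (input overshoot)/R, so -29 − T = (0 − T)/3.
3·(-29 − T) = 0 − T → 2·T = -87 − 0 = -87.
T = -87/2 = -43.5 dB.

-43.5 dB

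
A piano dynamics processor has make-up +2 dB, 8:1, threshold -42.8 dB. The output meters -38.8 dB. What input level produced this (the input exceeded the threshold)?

-26.8 dB

Remove make-up: -38.8 − 2 = -40.8 dB.
That's 2 dB above the -42.8 dB threshold.
Undo the ratio: input overshoot = 2 × 8 = 16 dB, giving input = -26.8 dB.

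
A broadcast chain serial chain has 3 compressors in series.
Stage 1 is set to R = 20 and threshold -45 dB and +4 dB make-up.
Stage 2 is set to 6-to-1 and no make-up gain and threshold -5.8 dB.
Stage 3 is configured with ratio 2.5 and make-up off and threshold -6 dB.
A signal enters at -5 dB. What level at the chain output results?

-39 dB

Stage 1: -5 dB is 40 dB over -45 dB; at 20:1 that becomes 2 dB over, giving -43 dB; +4 dB make-up → -39 dB.
Stage 2: -39 dB is at or below the -5.8 dB threshold — no compression; output -39 dB.
Stage 3: below threshold (-39 ≤ -6); passes unchanged; output -39 dB.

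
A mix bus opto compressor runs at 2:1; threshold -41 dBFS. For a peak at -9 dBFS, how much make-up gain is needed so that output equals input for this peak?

Overshoot 32 dB → 32/2 = 16 dB after compression, so the compressed level is -41 + 16 = -25 dBFS.
Make-up = target − compressed = -9 − (-25) = 16 dB.

16 dB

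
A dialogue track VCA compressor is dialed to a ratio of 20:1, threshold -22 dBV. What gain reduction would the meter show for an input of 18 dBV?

38 dB

Overshoot = 18 − (-22) = 40 dB.
A 20:1 ratio leaves 2 dB of that excess.
So the signal is attenuated by 40 − 2 = 38 dB.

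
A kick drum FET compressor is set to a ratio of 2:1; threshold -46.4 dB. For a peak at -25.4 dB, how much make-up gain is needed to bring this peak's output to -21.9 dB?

The peak compresses to -46.4 + 21/2 = -35.9 dB.
To reach -21.9 dB requires -21.9 − (-35.9) = 14 dB of make-up.

14 dB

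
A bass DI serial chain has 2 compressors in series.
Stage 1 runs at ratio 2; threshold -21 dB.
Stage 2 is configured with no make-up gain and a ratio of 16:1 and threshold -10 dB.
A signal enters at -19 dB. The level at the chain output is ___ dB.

-20 dB

Stage 1: -19 dB is 2 dB over -21 dB; at 2:1 that becomes 1 dB over, giving -20 dB.
Stage 2: below threshold (-20 ≤ -10); passes unchanged; output -20 dB.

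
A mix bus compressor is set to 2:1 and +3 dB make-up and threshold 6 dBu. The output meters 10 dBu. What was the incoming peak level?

Before make-up, the level was 10 − 3 = 7 dBu.
Post-compression overshoot = 7 − 6 = 1 dB.
Input overshoot = R × output overshoot = 2 dB → input = 6 + 2 = 8 dBu.

8 dBu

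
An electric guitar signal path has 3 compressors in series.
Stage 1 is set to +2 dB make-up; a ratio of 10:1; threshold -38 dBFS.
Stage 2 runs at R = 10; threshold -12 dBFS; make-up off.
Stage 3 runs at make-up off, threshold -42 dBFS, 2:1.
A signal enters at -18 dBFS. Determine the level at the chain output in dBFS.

-38 dBFS

Stage 1: 20 dB above -38 dBFS, reduced 10:1 to 2 dB above → -36 dBFS; +2 dB make-up → -34 dBFS.
Stage 2: -34 dBFS ≤ -12 dBFS, so stage 2 doesn't engage; output -34 dBFS.
Stage 3: 8 dB above -42 dBFS, reduced 2:1 to 4 dB above → -38 dBFS.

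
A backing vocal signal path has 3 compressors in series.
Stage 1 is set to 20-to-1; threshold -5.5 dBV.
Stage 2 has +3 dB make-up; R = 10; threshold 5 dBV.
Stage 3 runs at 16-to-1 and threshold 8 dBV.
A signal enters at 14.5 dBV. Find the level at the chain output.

-1.5 dBV

Stage 1: overshoot 20 dB → 20/20 = 1 dB → -4.5 dBV.
Stage 2: -4.5 dBV ≤ 5 dBV, so stage 2 doesn't engage; make-up brings it to -1.5 dBV.
Stage 3: -1.5 dBV ≤ 8 dBV, so stage 3 doesn't engage; output -1.5 dBV.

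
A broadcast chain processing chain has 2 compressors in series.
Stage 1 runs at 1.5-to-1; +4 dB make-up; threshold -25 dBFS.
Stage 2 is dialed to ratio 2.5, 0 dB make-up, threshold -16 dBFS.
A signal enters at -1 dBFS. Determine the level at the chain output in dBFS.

-11.6 dBFS

Stage 1: 24 dB above -25 dBFS, reduced 1.5:1 to 16 dB above → -9 dBFS; +4 dB make-up → -5 dBFS.
Stage 2: -5 dBFS is 11 dB over -16 dBFS; at 2.5:1 that becomes 4.4 dB over, giving -11.6 dBFS.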